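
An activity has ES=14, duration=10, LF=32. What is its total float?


EF = ES + duration = 14 + 10 = 24
LS = LF - duration = 32 - 10 = 22
Total Float = LF - EF = 32 - 24
(or LS - ES = 22 - 14)
= 8


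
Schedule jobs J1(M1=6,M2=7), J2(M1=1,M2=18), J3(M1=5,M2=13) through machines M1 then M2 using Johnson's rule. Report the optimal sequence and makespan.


Johnson's rule:
Group 1 (M1≤M2, sort by M1): ['J2', 'J3', 'J1']
Group 2 (M1>M2, sort desc M2): []
Sequence: J2 → J3 → J1
Makespan calculation:
  J2: M1 done=1, M2 done=19
  J3: M1 done=6, M2 done=32
  J1: M1 done=12, M2 done=39
= Sequence: J2 → J3 → J1, Makespan: 39


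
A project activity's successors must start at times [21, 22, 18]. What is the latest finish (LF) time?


LF = min of all successor start times
Successors start at: [21, 22, 18]
LF = min(21, 22, 18)
= 18


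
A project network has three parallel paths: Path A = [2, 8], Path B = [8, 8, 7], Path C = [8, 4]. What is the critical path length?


Path A: 2 + 8 = 10
Path B: 8 + 8 + 7 = 23
Path C: 8 + 4 = 12
Critical path = longest = max(10, 23, 12)
= 23 (Path B)


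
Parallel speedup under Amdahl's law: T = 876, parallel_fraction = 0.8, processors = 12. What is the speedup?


Amdahl's law: T_p = T × ((1-p) + p/N)
= 876 × ((1-0.8) + 0.8/12)
= 876 × (0.20 + 0.0667)
= 876 × 0.2667
= 233.60
Speedup = 876/233.60
= 3.75×


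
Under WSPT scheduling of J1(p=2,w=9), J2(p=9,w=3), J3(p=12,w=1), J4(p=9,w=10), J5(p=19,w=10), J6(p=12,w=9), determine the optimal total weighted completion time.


WSPT order (by p/w): J1 → J4 → J6 → J5 → J2 → J3
  J1: C=2, w·C=9×2=18
  J4: C=11, w·C=10×11=110
  J6: C=23, w·C=9×23=207
  J5: C=42, w·C=10×42=420
  J2: C=51, w·C=3×51=153
  J3: C=63, w·C=1×63=63
Σ w·C = 971
= 971


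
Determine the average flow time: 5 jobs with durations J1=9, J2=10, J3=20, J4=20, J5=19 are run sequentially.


Completion times:
  J1: completes at 9
  J2: completes at 19
  J3: completes at 39
  J4: completes at 59
  J5: completes at 78
Sum = 204
Average = 204/5
= 40.80


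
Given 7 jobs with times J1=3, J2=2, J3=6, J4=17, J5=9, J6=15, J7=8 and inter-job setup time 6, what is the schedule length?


Makespan = Σ processing + (n-1) × setup
= (3 + 2 + 6 + 17 + 9 + 15 + 8) + (7-1)×6
= 60 + 36
= 96 time units


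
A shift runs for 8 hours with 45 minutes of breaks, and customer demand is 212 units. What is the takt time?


Available = 8×60 - 45 = 435 min
Takt time = 435 / 212
= 2.05 min/unit


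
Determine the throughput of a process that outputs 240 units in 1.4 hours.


Throughput = units / time
= 240 / 1.4
= 171.4 units/hour


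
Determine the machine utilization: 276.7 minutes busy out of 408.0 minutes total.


Utilization = busy / total × 100
= 276.7 / 408.0 × 100
= 67.8%


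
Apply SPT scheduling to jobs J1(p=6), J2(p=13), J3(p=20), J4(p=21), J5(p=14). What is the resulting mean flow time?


SPT order: J1 → J2 → J5 → J3 → J4
Completion times:
  J1: C=6
  J2: C=19
  J5: C=33
  J3: C=53
  J4: C=74
Sum = 185, n = 5
Mean flow = 185/5
= 37.00


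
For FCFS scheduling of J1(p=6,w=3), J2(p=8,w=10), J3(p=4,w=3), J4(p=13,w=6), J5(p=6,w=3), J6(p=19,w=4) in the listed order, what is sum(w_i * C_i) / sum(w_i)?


Completion times:
  J1: C=6, w×C=3×6=18
  J2: C=14, w×C=10×14=140
  J3: C=18, w×C=3×18=54
  J4: C=31, w×C=6×31=186
  J5: C=37, w×C=3×37=111
  J6: C=56, w×C=4×56=224
Sum w×C = 733
Sum w = 29
Weighted avg = 733/29
= 25.28


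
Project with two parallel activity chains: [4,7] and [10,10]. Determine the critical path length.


Path A: 4 + 7 = 11
Path B: 10 + 10 = 20
Critical path = longest = max(11, 20)
= 20 (Path B)


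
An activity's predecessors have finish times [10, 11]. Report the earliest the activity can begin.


ES = max of all predecessor completion times
Predecessors: [10, 11]
ES = max(10, 11)
= 11


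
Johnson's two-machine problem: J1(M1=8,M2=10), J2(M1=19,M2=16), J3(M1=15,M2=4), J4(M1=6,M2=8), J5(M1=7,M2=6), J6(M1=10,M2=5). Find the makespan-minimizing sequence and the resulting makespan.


Johnson's rule:
Group 1 (M1≤M2, sort by M1): ['J4', 'J1']
Group 2 (M1>M2, sort desc M2): ['J2', 'J5', 'J6', 'J3']
Sequence: J4 → J1 → J2 → J5 → J6 → J3
Makespan calculation:
  J4: M1 done=6, M2 done=14
  J1: M1 done=14, M2 done=24
  J2: M1 done=33, M2 done=49
  J5: M1 done=40, M2 done=55
  J6: M1 done=50, M2 done=60
  J3: M1 done=65, M2 done=69
= Sequence: J4 → J1 → J2 → J5 → J6 → J3, Makespan: 69


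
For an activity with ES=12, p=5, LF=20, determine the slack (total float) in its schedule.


EF = ES + duration = 12 + 5 = 17
LS = LF - duration = 20 - 5 = 15
Total Float = LF - EF = 20 - 17
(or LS - ES = 15 - 12)
= 3


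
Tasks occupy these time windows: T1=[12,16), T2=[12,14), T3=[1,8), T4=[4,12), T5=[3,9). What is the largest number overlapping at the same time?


Check each time point for overlaps:
  t=4: 3 tasks active (T3, T4, T5)
Max concurrent = 3


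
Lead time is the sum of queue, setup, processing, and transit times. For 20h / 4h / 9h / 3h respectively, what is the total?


Lead time = queue + setup + processing + transit
= 20 + 4 + 9 + 3
= 36 hours


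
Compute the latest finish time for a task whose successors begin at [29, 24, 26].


LF = min of all successor start times
Successors start at: [29, 24, 26]
LF = min(29, 24, 26)
= 24


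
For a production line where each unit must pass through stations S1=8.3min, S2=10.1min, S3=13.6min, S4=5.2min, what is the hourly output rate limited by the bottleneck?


Bottleneck = longest station time
Station times: [8.3, 10.1, 13.6, 5.2]
Max = 13.6 min
Rate = 60 / 13.6
= 4.41 units/hour (bottleneck: 13.6min)


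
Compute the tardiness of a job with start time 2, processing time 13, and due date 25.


Completion = start + processing = 2 + 13 = 15
Tardiness = max(0, C - d) = max(0, 15 - 25)
= max(0, -10)
= 0


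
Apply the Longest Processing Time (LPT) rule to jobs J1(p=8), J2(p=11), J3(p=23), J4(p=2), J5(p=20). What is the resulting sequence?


LPT: sort by longest processing time first
  J3: p=23
  J5: p=20
  J2: p=11
  J1: p=8
  J4: p=2
Order: J3 → J5 → J2 → J1 → J4


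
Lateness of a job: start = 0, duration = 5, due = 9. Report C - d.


Completion = 0 + 5 = 5
Lateness = C - d = 5 - 9
= -4


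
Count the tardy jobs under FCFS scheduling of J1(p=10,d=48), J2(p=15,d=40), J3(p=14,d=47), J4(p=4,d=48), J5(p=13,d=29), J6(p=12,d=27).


Completion vs due date:
  J1: C=10, d=48 → on time
  J2: C=25, d=40 → on time
  J3: C=39, d=47 → on time
  J4: C=43, d=48 → on time
  J5: C=56, d=29 → TARDY
  J6: C=68, d=27 → TARDY
Tardy jobs: J5, J6
Count = 2


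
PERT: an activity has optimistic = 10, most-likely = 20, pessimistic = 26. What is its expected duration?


te = (o + 4m + p) / 6
= (10 + 4×20 + 26) / 6
= (10 + 80 + 26) / 6
= 116 / 6
= 19.33


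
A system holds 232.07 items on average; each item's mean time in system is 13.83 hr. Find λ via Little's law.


Little's law: L = λW → λ = L / W
= 232.07 / 13.83
= 16.78 per hour


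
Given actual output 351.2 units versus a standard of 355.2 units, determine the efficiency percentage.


Efficiency = (actual / standard) × 100
= (351.2 / 355.2) × 100
= 98.9%


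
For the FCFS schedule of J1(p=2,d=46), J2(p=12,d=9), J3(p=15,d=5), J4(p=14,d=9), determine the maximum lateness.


Lateness per job (L = C - d):
  J1: C=2, d=46, L=-44
  J2: C=14, d=9, L=5
  J3: C=29, d=5, L=24
  J4: C=43, d=9, L=34
Lmax = max(-44, 5, 24, 34)
= 34


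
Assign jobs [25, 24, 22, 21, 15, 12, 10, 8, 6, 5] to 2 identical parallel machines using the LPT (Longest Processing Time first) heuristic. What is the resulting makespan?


Jobs (LPT sorted): [25, 24, 22, 21, 15, 12, 10, 8, 6, 5]
Machines: 2
  J=25 → Machine 1 (load: 0+25=25)
  J=24 → Machine 2 (load: 0+24=24)
  J=22 → Machine 2 (load: 24+22=46)
  J=21 → Machine 1 (load: 25+21=46)
  J=15 → Machine 1 (load: 46+15=61)
  J=12 → Machine 2 (load: 46+12=58)
  J=10 → Machine 2 (load: 58+10=68)
  J=8 → Machine 1 (load: 61+8=69)
  J=6 → Machine 2 (load: 68+6=74)
  J=5 → Machine 1 (load: 69+5=74)
Machine loads: [74, 74]
Makespan = max = 74 time units


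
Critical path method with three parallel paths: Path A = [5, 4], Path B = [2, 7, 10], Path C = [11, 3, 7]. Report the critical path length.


Path A: 5 + 4 = 9
Path B: 2 + 7 + 10 = 19
Path C: 11 + 3 + 7 = 21
Critical path = longest = max(9, 19, 21)
= 21 (Path C)


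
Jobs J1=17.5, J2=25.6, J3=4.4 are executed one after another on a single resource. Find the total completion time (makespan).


Sequential makespan: sum all processing times
= 17.5 + 25.6 + 4.4
= 47.5 time units


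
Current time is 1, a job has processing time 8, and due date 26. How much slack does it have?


Slack = due - current_time - processing
= 26 - 1 - 8
= 17


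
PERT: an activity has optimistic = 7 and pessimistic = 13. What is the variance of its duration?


σ² = ((p - o) / 6)² = (p - o)² / 36
= (13 - 7)² / 36
= 6² / 36
= 36 / 36
= 1.0000


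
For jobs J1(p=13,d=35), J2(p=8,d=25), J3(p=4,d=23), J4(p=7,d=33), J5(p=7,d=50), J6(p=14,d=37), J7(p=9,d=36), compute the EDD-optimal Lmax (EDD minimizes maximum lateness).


EDD order: J3 → J2 → J4 → J1 → J7 → J6 → J5
Completion and lateness:
  J3: C=4, d=23, L=4-23=-19
  J2: C=12, d=25, L=12-25=-13
  J4: C=19, d=33, L=19-33=-14
  J1: C=32, d=35, L=32-35=-3
  J7: C=41, d=36, L=41-36=5
  J6: C=55, d=37, L=55-37=18
  J5: C=62, d=50, L=62-50=12
Lmax = max(-19, -13, -14, -3, 5, 18, 12)
= 18


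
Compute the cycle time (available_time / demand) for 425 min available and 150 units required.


Cycle time = available time / demand
= 425 / 150
= 2.83 min/unit


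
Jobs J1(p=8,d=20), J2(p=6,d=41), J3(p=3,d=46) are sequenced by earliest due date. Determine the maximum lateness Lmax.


EDD order: J1 → J2 → J3
Completion and lateness:
  J1: C=8, d=20, L=8-20=-12
  J2: C=14, d=41, L=14-41=-27
  J3: C=17, d=46, L=17-46=-29
Lmax = max(-12, -27, -29)
= -12


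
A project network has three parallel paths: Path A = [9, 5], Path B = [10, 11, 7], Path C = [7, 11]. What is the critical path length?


Path A: 9 + 5 = 14
Path B: 10 + 11 + 7 = 28
Path C: 7 + 11 = 18
Critical path = longest = max(14, 28, 18)
= 28 (Path B)


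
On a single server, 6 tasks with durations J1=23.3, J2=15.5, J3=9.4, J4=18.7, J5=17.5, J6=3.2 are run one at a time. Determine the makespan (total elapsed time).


Sequential makespan: sum all processing times
= 23.3 + 15.5 + 9.4 + 18.7 + 17.5 + 3.2
= 87.6 time units


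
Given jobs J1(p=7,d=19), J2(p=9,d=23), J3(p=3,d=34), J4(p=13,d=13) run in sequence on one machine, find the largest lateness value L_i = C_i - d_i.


Lateness per job (L = C - d):
  J1: C=7, d=19, L=-12
  J2: C=16, d=23, L=-7
  J3: C=19, d=34, L=-15
  J4: C=32, d=13, L=19
Lmax = max(-12, -7, -15, 19)
= 19


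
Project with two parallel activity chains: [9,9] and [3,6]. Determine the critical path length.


Path A: 9 + 9 = 18
Path B: 3 + 6 = 9
Critical path = longest = max(18, 9)
= 18 (Path A)


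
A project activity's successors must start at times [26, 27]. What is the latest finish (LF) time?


LF = min of all successor start times
Successors start at: [26, 27]
LF = min(26, 27)
= 26


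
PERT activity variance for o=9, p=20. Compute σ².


σ² = ((p - o) / 6)² = (p - o)² / 36
= (20 - 9)² / 36
= 11² / 36
= 121 / 36
= 3.3611


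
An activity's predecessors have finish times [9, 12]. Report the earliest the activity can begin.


ES = max of all predecessor completion times
Predecessors: [9, 12]
ES = max(9, 12)
= 12


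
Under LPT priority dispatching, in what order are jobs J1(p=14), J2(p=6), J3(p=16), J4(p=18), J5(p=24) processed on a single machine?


LPT: sort by longest processing time first
  J5: p=24
  J4: p=18
  J3: p=16
  J1: p=14
  J2: p=6
Order: J5 → J4 → J3 → J1 → J2


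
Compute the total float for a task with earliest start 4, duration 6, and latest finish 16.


EF = ES + duration = 4 + 6 = 10
LS = LF - duration = 16 - 6 = 10
Total Float = LF - EF = 16 - 10
(or LS - ES = 10 - 4)
= 6


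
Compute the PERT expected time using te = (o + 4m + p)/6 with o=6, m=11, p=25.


te = (o + 4m + p) / 6
= (6 + 4×11 + 25) / 6
= (6 + 44 + 25) / 6
= 75 / 6
= 12.50


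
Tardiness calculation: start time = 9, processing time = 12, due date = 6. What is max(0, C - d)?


Completion = start + processing = 9 + 12 = 21
Tardiness = max(0, C - d) = max(0, 21 - 6)
= max(0, 15)
= 15


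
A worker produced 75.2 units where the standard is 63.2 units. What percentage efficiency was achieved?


Efficiency = (actual / standard) × 100
= (75.2 / 63.2) × 100
= 119.0%


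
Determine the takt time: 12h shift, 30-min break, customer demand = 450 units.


Available = 12×60 - 30 = 690 min
Takt time = 690 / 450
= 1.53 min/unit


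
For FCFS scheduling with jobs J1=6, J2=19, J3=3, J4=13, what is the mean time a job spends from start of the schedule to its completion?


Completion times:
  J1: completes at 6
  J2: completes at 25
  J3: completes at 28
  J4: completes at 41
Sum = 100
Average = 100/4
= 25.00


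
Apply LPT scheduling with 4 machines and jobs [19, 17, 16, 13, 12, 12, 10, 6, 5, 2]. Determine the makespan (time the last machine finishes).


Jobs (LPT sorted): [19, 17, 16, 13, 12, 12, 10, 6, 5, 2]
Machines: 4
  J=19 → Machine 1 (load: 0+19=19)
  J=17 → Machine 2 (load: 0+17=17)
  J=16 → Machine 3 (load: 0+16=16)
  J=13 → Machine 4 (load: 0+13=13)
  J=12 → Machine 4 (load: 13+12=25)
  J=12 → Machine 3 (load: 16+12=28)
  J=10 → Machine 2 (load: 17+10=27)
  J=6 → Machine 1 (load: 19+6=25)
  J=5 → Machine 1 (load: 25+5=30)
  J=2 → Machine 4 (load: 25+2=27)
Machine loads: [30, 27, 28, 27]
Makespan = max = 30 time units


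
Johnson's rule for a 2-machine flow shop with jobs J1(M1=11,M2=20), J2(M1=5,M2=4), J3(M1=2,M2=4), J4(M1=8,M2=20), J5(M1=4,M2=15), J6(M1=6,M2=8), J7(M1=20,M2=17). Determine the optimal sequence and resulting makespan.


Johnson's rule:
Group 1 (M1≤M2, sort by M1): ['J3', 'J5', 'J6', 'J4', 'J1']
Group 2 (M1>M2, sort desc M2): ['J7', 'J2']
Sequence: J3 → J5 → J6 → J4 → J1 → J7 → J2
Makespan calculation:
  J3: M1 done=2, M2 done=6
  J5: M1 done=6, M2 done=21
  J6: M1 done=12, M2 done=29
  J4: M1 done=20, M2 done=49
  J1: M1 done=31, M2 done=69
  J7: M1 done=51, M2 done=86
  J2: M1 done=56, M2 done=90
= Sequence: J3 → J5 → J6 → J4 → J1 → J7 → J2, Makespan: 90


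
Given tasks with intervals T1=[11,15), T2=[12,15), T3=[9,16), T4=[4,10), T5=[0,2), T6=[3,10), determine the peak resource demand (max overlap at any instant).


Check each time point for overlaps:
  t=9: 3 tasks active (T3, T4, T6)
Max concurrent = 3


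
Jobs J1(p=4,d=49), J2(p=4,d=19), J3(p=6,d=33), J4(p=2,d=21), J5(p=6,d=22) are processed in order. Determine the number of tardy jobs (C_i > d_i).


Completion vs due date:
  J1: C=4, d=49 → on time
  J2: C=8, d=19 → on time
  J3: C=14, d=33 → on time
  J4: C=16, d=21 → on time
  J5: C=22, d=22 → on time
Tardy jobs: none
Count = 0


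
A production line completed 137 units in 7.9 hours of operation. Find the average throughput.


Throughput = units / time
= 137 / 7.9
= 17.3 units/hour


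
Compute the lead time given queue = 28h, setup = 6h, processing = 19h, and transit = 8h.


Lead time = queue + setup + processing + transit
= 28 + 6 + 19 + 8
= 61 hours


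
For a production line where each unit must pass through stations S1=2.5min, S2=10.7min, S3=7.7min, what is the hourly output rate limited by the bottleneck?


Bottleneck = longest station time
Station times: [2.5, 10.7, 7.7]
Max = 10.7 min
Rate = 60 / 10.7
= 5.61 units/hour (bottleneck: 10.7min)


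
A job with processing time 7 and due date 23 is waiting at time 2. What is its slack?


Slack = due - current_time - processing
= 23 - 2 - 7
= 14


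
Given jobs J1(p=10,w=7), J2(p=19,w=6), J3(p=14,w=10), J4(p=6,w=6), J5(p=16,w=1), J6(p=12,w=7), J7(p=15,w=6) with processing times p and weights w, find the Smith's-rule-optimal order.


WSPT (Smith's rule): sort by p/w ascending
  J4: p/w = 6/6 = 1.000
  J3: p/w = 14/10 = 1.400
  J1: p/w = 10/7 = 1.429
  J6: p/w = 12/7 = 1.714
  J7: p/w = 15/6 = 2.500
  J2: p/w = 19/6 = 3.167
  J5: p/w = 16/1 = 16.000
Order: J4 → J3 → J1 → J6 → J7 → J2 → J5


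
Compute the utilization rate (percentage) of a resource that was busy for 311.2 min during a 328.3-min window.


Utilization = busy / total × 100
= 311.2 / 328.3 × 100
= 94.8%


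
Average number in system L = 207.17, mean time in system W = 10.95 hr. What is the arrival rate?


Little's law: L = λW → λ = L / W
= 207.17 / 10.95
= 18.92 per hour


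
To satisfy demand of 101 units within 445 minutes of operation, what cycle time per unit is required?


Cycle time = available time / demand
= 445 / 101
= 4.41 min/unit


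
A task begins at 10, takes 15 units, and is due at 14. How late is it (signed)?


Completion = 10 + 15 = 25
Lateness = C - d = 25 - 14
= 11


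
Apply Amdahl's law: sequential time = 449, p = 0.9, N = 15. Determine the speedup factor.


Amdahl's law: T_p = T × ((1-p) + p/N)
= 449 × ((1-0.9) + 0.9/15)
= 449 × (0.10 + 0.0600)
= 449 × 0.1600
= 71.84
Speedup = 449/71.84
= 6.25×


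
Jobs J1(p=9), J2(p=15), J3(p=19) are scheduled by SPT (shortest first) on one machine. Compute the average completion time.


SPT order: J1 → J2 → J3
Completion times:
  J1: C=9
  J2: C=24
  J3: C=43
Sum = 76, n = 3
Mean flow = 76/3
= 25.33


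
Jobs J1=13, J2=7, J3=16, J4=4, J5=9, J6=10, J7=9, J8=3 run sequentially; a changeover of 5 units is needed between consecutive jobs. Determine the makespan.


Makespan = Σ processing + (n-1) × setup
= (13 + 7 + 16 + 4 + 9 + 10 + 9 + 3) + (8-1)×5
= 71 + 35
= 106 time units


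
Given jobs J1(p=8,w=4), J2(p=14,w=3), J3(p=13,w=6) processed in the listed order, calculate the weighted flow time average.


Completion times:
  J1: C=8, w×C=4×8=32
  J2: C=22, w×C=3×22=66
  J3: C=35, w×C=6×35=210
Sum w×C = 308
Sum w = 13
Weighted avg = 308/13
= 23.69


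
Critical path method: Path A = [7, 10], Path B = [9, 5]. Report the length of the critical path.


Path A: 7 + 10 = 17
Path B: 9 + 5 = 14
Critical path = longest = max(17, 14)
= 17 (Path A)


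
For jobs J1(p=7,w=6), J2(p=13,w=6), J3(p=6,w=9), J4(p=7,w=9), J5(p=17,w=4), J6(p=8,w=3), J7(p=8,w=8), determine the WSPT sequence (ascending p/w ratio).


WSPT (Smith's rule): sort by p/w ascending
  J3: p/w = 6/9 = 0.667
  J4: p/w = 7/9 = 0.778
  J7: p/w = 8/8 = 1.000
  J1: p/w = 7/6 = 1.167
  J2: p/w = 13/6 = 2.167
  J6: p/w = 8/3 = 2.667
  J5: p/w = 17/4 = 4.250
Order: J3 → J4 → J7 → J1 → J2 → J6 → J5


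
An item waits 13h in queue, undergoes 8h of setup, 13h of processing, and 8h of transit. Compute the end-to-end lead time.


Lead time = queue + setup + processing + transit
= 13 + 8 + 13 + 8
= 42 hours


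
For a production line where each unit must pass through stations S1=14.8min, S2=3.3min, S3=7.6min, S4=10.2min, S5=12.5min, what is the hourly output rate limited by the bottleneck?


Bottleneck = longest station time
Station times: [14.8, 3.3, 7.6, 10.2, 12.5]
Max = 14.8 min
Rate = 60 / 14.8
= 4.05 units/hour (bottleneck: 14.8min)


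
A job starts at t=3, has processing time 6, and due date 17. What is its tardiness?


Completion = start + processing = 3 + 6 = 9
Tardiness = max(0, C - d) = max(0, 9 - 17)
= max(0, -8)
= 0


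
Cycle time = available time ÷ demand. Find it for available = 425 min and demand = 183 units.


Cycle time = available time / demand
= 425 / 183
= 2.32 min/unit


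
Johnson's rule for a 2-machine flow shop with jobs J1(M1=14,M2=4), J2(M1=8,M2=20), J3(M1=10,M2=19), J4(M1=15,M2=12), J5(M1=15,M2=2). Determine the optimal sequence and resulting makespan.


Johnson's rule:
Group 1 (M1≤M2, sort by M1): ['J2', 'J3']
Group 2 (M1>M2, sort desc M2): ['J4', 'J1', 'J5']
Sequence: J2 → J3 → J4 → J1 → J5
Makespan calculation:
  J2: M1 done=8, M2 done=28
  J3: M1 done=18, M2 done=47
  J4: M1 done=33, M2 done=59
  J1: M1 done=47, M2 done=63
  J5: M1 done=62, M2 done=65
= Sequence: J2 → J3 → J4 → J1 → J5, Makespan: 65


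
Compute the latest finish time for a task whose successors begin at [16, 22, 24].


LF = min of all successor start times
Successors start at: [16, 22, 24]
LF = min(16, 22, 24)
= 16


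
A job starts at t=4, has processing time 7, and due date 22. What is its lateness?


Completion = 4 + 7 = 11
Lateness = C - d = 11 - 22
= -11


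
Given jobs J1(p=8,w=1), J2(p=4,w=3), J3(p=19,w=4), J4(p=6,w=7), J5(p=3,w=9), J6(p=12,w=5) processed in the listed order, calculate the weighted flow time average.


Completion times:
  J1: C=8, w×C=1×8=8
  J2: C=12, w×C=3×12=36
  J3: C=31, w×C=4×31=124
  J4: C=37, w×C=7×37=259
  J5: C=40, w×C=9×40=360
  J6: C=52, w×C=5×52=260
Sum w×C = 1047
Sum w = 29
Weighted avg = 1047/29
= 36.10


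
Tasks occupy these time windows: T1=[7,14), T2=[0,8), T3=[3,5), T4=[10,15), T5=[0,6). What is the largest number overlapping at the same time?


Check each time point for overlaps:
  t=3: 3 tasks active (T2, T3, T5)
Max concurrent = 3


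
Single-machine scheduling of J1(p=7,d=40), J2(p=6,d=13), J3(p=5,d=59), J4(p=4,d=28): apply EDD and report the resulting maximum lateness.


EDD order: J2 → J4 → J1 → J3
Completion and lateness:
  J2: C=6, d=13, L=6-13=-7
  J4: C=10, d=28, L=10-28=-18
  J1: C=17, d=40, L=17-40=-23
  J3: C=22, d=59, L=22-59=-37
Lmax = max(-7, -18, -23, -37)
= -7


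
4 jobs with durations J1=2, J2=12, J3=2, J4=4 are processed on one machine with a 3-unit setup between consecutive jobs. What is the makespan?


Makespan = Σ processing + (n-1) × setup
= (2 + 12 + 2 + 4) + (4-1)×3
= 20 + 9
= 29 time units


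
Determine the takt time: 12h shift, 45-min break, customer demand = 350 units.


Available = 12×60 - 45 = 675 min
Takt time = 675 / 350
= 1.93 min/unit


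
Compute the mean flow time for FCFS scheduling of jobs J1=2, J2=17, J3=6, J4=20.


Completion times:
  J1: completes at 2
  J2: completes at 19
  J3: completes at 25
  J4: completes at 45
Sum = 91
Average = 91/4
= 22.75


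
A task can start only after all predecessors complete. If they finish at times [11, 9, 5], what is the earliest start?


ES = max of all predecessor completion times
Predecessors: [11, 9, 5]
ES = max(11, 9, 5)
= 11


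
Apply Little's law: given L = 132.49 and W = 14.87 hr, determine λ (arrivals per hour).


Little's law: L = λW → λ = L / W
= 132.49 / 14.87
= 8.91 per hour


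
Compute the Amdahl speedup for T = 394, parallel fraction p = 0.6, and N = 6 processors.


Amdahl's law: T_p = T × ((1-p) + p/N)
= 394 × ((1-0.6) + 0.6/6)
= 394 × (0.40 + 0.1000)
= 394 × 0.5000
= 197.00
Speedup = 394/197.00
= 2.00×


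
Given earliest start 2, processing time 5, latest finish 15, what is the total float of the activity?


EF = ES + duration = 2 + 5 = 7
LS = LF - duration = 15 - 5 = 10
Total Float = LF - EF = 15 - 7
(or LS - ES = 10 - 2)
= 8


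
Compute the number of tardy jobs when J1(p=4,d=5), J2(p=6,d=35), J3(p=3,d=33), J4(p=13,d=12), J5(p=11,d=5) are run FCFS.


Completion vs due date:
  J1: C=4, d=5 → on time
  J2: C=10, d=35 → on time
  J3: C=13, d=33 → on time
  J4: C=26, d=12 → TARDY
  J5: C=37, d=5 → TARDY
Tardy jobs: J4, J5
Count = 2


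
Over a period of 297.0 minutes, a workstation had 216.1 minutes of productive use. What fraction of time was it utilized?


Utilization = busy / total × 100
= 216.1 / 297.0 × 100
= 72.8%


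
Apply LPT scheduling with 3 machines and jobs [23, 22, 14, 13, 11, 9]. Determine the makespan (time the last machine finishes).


Jobs (LPT sorted): [23, 22, 14, 13, 11, 9]
Machines: 3
  J=23 → Machine 1 (load: 0+23=23)
  J=22 → Machine 2 (load: 0+22=22)
  J=14 → Machine 3 (load: 0+14=14)
  J=13 → Machine 3 (load: 14+13=27)
  J=11 → Machine 2 (load: 22+11=33)
  J=9 → Machine 1 (load: 23+9=32)
Machine loads: [32, 33, 27]
Makespan = max = 33 time units


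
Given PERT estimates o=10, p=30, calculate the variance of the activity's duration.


σ² = ((p - o) / 6)² = (p - o)² / 36
= (30 - 10)² / 36
= 20² / 36
= 400 / 36
= 11.1111


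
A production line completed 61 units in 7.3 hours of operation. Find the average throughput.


Throughput = units / time
= 61 / 7.3
= 8.4 units/hour


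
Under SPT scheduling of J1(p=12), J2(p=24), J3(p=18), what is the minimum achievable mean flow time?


SPT order: J1 → J3 → J2
Completion times:
  J1: C=12
  J3: C=30
  J2: C=54
Sum = 96, n = 3
Mean flow = 96/3
= 32.00


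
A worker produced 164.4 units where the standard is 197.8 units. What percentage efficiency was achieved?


Efficiency = (actual / standard) × 100
= (164.4 / 197.8) × 100
= 83.1%


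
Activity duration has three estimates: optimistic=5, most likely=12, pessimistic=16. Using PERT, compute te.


te = (o + 4m + p) / 6
= (5 + 4×12 + 16) / 6
= (5 + 48 + 16) / 6
= 69 / 6
= 11.50


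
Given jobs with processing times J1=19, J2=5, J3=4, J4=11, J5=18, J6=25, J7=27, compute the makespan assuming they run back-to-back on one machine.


Sequential makespan: sum all processing times
= 19 + 5 + 4 + 11 + 18 + 25 + 27
= 109 time units


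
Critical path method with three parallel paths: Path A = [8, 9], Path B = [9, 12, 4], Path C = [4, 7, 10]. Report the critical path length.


Path A: 8 + 9 = 17
Path B: 9 + 12 + 4 = 25
Path C: 4 + 7 + 10 = 21
Critical path = longest = max(17, 25, 21)
= 25 (Path B)


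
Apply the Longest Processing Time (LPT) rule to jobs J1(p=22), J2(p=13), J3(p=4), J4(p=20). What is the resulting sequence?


LPT: sort by longest processing time first
  J1: p=22
  J4: p=20
  J2: p=13
  J3: p=4
Order: J1 → J4 → J2 → J3


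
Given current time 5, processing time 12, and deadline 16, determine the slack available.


Slack = due - current_time - processing
= 16 - 5 - 12
= -1


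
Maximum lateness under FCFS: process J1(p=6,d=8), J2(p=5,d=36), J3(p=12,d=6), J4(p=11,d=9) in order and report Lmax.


Lateness per job (L = C - d):
  J1: C=6, d=8, L=-2
  J2: C=11, d=36, L=-25
  J3: C=23, d=6, L=17
  J4: C=34, d=9, L=25
Lmax = max(-2, -25, 17, 25)
= 25


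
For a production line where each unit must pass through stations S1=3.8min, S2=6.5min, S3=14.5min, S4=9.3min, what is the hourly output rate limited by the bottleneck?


Bottleneck = longest station time
Station times: [3.8, 6.5, 14.5, 9.3]
Max = 14.5 min
Rate = 60 / 14.5
= 4.14 units/hour (bottleneck: 14.5min)


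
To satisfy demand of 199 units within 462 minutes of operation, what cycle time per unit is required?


Cycle time = available time / demand
= 462 / 199
= 2.32 min/unit


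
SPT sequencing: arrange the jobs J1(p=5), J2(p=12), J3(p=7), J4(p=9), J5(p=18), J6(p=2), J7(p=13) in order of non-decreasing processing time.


SPT: sort by shortest processing time
  J6: p=2
  J1: p=5
  J3: p=7
  J4: p=9
  J2: p=12
  J7: p=13
  J5: p=18
Order: J6 → J1 → J3 → J4 → J2 → J7 → J5


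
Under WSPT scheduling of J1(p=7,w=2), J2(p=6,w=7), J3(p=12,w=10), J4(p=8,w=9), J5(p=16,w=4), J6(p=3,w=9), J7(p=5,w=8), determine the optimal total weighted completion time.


WSPT order (by p/w): J6 → J7 → J2 → J4 → J3 → J1 → J5
  J6: C=3, w·C=9×3=27
  J7: C=8, w·C=8×8=64
  J2: C=14, w·C=7×14=98
  J4: C=22, w·C=9×22=198
  J3: C=34, w·C=10×34=340
  J1: C=41, w·C=2×41=82
  J5: C=57, w·C=4×57=228
Σ w·C = 1037
= 1037


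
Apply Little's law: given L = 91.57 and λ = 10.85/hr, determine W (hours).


Little's law: L = λW → W = L / λ
= 91.57 / 10.85
= 8.44 hours


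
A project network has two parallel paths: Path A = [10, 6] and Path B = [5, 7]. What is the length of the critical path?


Path A: 10 + 6 = 16
Path B: 5 + 7 = 12
Critical path = longest = max(16, 12)
= 16 (Path A)


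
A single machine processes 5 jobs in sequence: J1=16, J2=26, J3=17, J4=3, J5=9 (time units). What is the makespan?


Sequential makespan: sum all processing times
= 16 + 26 + 17 + 3 + 9
= 71 time units


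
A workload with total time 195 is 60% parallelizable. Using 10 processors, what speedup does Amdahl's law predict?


Amdahl's law: T_p = T × ((1-p) + p/N)
= 195 × ((1-0.6) + 0.6/10)
= 195 × (0.40 + 0.0600)
= 195 × 0.4600
= 89.70
Speedup = 195/89.70
= 2.17×


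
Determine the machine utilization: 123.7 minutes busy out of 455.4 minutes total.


Utilization = busy / total × 100
= 123.7 / 455.4 × 100
= 27.2%


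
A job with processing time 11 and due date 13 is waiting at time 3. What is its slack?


Slack = due - current_time - processing
= 13 - 3 - 11
= -1


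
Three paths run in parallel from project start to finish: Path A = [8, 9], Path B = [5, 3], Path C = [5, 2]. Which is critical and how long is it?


Path A: 8 + 9 = 17
Path B: 5 + 3 = 8
Path C: 5 + 2 = 7
Critical path = longest = max(17, 8, 7)
= 17 (Path A)


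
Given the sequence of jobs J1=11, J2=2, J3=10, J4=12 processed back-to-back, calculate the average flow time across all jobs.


Completion times:
  J1: completes at 11
  J2: completes at 13
  J3: completes at 23
  J4: completes at 35
Sum = 82
Average = 82/4
= 20.50


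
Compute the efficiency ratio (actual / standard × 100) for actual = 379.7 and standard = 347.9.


Efficiency = (actual / standard) × 100
= (379.7 / 347.9) × 100
= 109.1%


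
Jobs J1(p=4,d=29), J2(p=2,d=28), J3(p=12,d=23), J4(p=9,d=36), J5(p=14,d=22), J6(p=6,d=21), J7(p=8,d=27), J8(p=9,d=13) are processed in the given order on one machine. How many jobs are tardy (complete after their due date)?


Completion vs due date:
  J1: C=4, d=29 → on time
  J2: C=6, d=28 → on time
  J3: C=18, d=23 → on time
  J4: C=27, d=36 → on time
  J5: C=41, d=22 → TARDY
  J6: C=47, d=21 → TARDY
  J7: C=55, d=27 → TARDY
  J8: C=64, d=13 → TARDY
Tardy jobs: J5, J6, J7, J8
Count = 4


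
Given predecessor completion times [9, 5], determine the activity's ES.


ES = max of all predecessor completion times
Predecessors: [9, 5]
ES = max(9, 5)
= 9


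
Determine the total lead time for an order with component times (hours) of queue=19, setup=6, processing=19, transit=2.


Lead time = queue + setup + processing + transit
= 19 + 6 + 19 + 2
= 46 hours


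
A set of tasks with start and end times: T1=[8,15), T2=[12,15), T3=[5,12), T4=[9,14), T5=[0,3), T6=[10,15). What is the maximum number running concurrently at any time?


Check each time point for overlaps:
  t=10: 4 tasks active (T1, T3, T4, T6)
Max concurrent = 4


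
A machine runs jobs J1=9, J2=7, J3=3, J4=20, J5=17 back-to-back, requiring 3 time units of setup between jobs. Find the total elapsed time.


Makespan = Σ processing + (n-1) × setup
= (9 + 7 + 3 + 20 + 17) + (5-1)×3
= 56 + 12
= 68 time units


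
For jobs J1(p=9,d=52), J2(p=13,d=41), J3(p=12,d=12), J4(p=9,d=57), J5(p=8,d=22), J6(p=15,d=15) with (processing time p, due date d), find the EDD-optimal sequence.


EDD: sort by earliest due date
  J3: d=12, p=12
  J6: d=15, p=15
  J5: d=22, p=8
  J2: d=41, p=13
  J1: d=52, p=9
  J4: d=57, p=9
Order: J3 → J6 → J5 → J2 → J1 → J4


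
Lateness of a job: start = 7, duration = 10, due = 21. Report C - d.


Completion = 7 + 10 = 17
Lateness = C - d = 17 - 21
= -4


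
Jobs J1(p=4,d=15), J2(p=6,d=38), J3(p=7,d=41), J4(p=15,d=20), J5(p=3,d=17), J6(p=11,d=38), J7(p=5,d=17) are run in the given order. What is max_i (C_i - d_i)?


Lateness per job (L = C - d):
  J1: C=4, d=15, L=-11
  J2: C=10, d=38, L=-28
  J3: C=17, d=41, L=-24
  J4: C=32, d=20, L=12
  J5: C=35, d=17, L=18
  J6: C=46, d=38, L=8
  J7: C=51, d=17, L=34
Lmax = max(-11, -28, -24, 12, 18, 8, 34)
= 34


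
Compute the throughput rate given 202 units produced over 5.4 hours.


Throughput = units / time
= 202 / 5.4
= 37.4 units/hour


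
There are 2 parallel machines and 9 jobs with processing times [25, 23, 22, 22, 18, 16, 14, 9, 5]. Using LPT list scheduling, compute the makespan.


Jobs (LPT sorted): [25, 23, 22, 22, 18, 16, 14, 9, 5]
Machines: 2
  J=25 → Machine 1 (load: 0+25=25)
  J=23 → Machine 2 (load: 0+23=23)
  J=22 → Machine 2 (load: 23+22=45)
  J=22 → Machine 1 (load: 25+22=47)
  J=18 → Machine 2 (load: 45+18=63)
  J=16 → Machine 1 (load: 47+16=63)
  J=14 → Machine 1 (load: 63+14=77)
  J=9 → Machine 2 (load: 63+9=72)
  J=5 → Machine 2 (load: 72+5=77)
Machine loads: [77, 77]
Makespan = max = 77 time units


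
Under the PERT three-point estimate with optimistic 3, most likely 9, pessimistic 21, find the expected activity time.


te = (o + 4m + p) / 6
= (3 + 4×9 + 21) / 6
= (3 + 36 + 21) / 6
= 60 / 6
= 10.00


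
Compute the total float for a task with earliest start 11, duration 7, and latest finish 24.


EF = ES + duration = 11 + 7 = 18
LS = LF - duration = 24 - 7 = 17
Total Float = LF - EF = 24 - 18
(or LS - ES = 17 - 11)
= 6


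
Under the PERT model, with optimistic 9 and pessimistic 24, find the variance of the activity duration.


σ² = ((p - o) / 6)² = (p - o)² / 36
= (24 - 9)² / 36
= 15² / 36
= 225 / 36
= 6.2500


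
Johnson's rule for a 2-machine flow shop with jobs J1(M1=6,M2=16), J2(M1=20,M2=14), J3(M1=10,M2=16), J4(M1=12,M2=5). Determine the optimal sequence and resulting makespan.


Johnson's rule:
Group 1 (M1≤M2, sort by M1): ['J1', 'J3']
Group 2 (M1>M2, sort desc M2): ['J2', 'J4']
Sequence: J1 → J3 → J2 → J4
Makespan calculation:
  J1: M1 done=6, M2 done=22
  J3: M1 done=16, M2 done=38
  J2: M1 done=36, M2 done=52
  J4: M1 done=48, M2 done=57
= Sequence: J1 → J3 → J2 → J4, Makespan: 57


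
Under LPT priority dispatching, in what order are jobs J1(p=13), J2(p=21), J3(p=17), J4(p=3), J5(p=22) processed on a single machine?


LPT: sort by longest processing time first
  J5: p=22
  J2: p=21
  J3: p=17
  J1: p=13
  J4: p=3
Order: J5 → J2 → J3 → J1 → J4


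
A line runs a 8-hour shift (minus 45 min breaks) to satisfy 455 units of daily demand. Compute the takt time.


Available = 8×60 - 45 = 435 min
Takt time = 435 / 455
= 0.96 min/unit


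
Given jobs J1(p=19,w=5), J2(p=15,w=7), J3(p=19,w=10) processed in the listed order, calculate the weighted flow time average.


Completion times:
  J1: C=19, w×C=5×19=95
  J2: C=34, w×C=7×34=238
  J3: C=53, w×C=10×53=530
Sum w×C = 863
Sum w = 22
Weighted avg = 863/22
= 39.23


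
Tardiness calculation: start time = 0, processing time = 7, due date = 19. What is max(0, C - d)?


Completion = start + processing = 0 + 7 = 7
Tardiness = max(0, C - d) = max(0, 7 - 19)
= max(0, -12)
= 0


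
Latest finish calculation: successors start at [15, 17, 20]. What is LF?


LF = min of all successor start times
Successors start at: [15, 17, 20]
LF = min(15, 17, 20)
= 15


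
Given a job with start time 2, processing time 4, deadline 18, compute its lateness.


Completion = 2 + 4 = 6
Lateness = C - d = 6 - 18
= -12


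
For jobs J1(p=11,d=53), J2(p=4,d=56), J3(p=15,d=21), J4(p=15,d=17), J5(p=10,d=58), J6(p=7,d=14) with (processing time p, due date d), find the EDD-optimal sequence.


EDD: sort by earliest due date
  J6: d=14, p=7
  J4: d=17, p=15
  J3: d=21, p=15
  J1: d=53, p=11
  J2: d=56, p=4
  J5: d=58, p=10
Order: J6 → J4 → J3 → J1 → J2 → J5


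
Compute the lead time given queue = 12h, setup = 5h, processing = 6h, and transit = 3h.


Lead time = queue + setup + processing + transit
= 12 + 5 + 6 + 3
= 26 hours


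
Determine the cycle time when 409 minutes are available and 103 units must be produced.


Cycle time = available time / demand
= 409 / 103
= 3.97 min/unit


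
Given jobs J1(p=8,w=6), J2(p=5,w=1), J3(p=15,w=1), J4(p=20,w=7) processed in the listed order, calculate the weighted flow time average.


Completion times:
  J1: C=8, w×C=6×8=48
  J2: C=13, w×C=1×13=13
  J3: C=28, w×C=1×28=28
  J4: C=48, w×C=7×48=336
Sum w×C = 425
Sum w = 15
Weighted avg = 425/15
= 28.33


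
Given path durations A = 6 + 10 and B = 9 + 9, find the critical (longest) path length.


Path A: 6 + 10 = 16
Path B: 9 + 9 = 18
Critical path = longest = max(16, 18)
= 18 (Path B)


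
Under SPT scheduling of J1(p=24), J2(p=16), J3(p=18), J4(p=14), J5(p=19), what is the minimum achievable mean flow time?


SPT order: J4 → J2 → J3 → J5 → J1
Completion times:
  J4: C=14
  J2: C=30
  J3: C=48
  J5: C=67
  J1: C=91
Sum = 250, n = 5
Mean flow = 250/5
= 50.00


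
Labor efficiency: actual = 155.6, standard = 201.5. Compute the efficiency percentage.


Efficiency = (actual / standard) × 100
= (155.6 / 201.5) × 100
= 77.2%


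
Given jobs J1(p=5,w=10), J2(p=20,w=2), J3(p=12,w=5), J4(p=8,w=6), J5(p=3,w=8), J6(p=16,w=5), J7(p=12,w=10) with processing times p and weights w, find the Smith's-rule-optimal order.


WSPT (Smith's rule): sort by p/w ascending
  J5: p/w = 3/8 = 0.375
  J1: p/w = 5/10 = 0.500
  J7: p/w = 12/10 = 1.200
  J4: p/w = 8/6 = 1.333
  J3: p/w = 12/5 = 2.400
  J6: p/w = 16/5 = 3.200
  J2: p/w = 20/2 = 10.000
Order: J5 → J1 → J7 → J4 → J3 → J6 → J2


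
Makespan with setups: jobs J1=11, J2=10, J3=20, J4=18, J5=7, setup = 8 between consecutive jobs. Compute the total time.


Makespan = Σ processing + (n-1) × setup
= (11 + 10 + 20 + 18 + 7) + (5-1)×8
= 66 + 32
= 98 time units


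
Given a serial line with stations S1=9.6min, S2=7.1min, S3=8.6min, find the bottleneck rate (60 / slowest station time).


Bottleneck = longest station time
Station times: [9.6, 7.1, 8.6]
Max = 9.6 min
Rate = 60 / 9.6
= 6.25 units/hour (bottleneck: 9.6min)


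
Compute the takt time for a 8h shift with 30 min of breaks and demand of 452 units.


Available = 8×60 - 30 = 450 min
Takt time = 450 / 452
= 1.00 min/unit


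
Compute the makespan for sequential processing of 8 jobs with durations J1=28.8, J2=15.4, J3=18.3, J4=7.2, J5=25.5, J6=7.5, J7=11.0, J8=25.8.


Sequential makespan: sum all processing times
= 28.8 + 15.4 + 18.3 + 7.2 + 25.5 + 7.5 + 11.0 + 25.8
= 139.5 time units


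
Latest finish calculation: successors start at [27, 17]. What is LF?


LF = min of all successor start times
Successors start at: [27, 17]
LF = min(27, 17)
= 17


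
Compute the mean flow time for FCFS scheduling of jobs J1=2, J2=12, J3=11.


Completion times:
  J1: completes at 2
  J2: completes at 14
  J3: completes at 25
Sum = 41
Average = 41/3
= 13.67


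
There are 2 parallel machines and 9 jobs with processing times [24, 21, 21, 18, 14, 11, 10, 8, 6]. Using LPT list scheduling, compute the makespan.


Jobs (LPT sorted): [24, 21, 21, 18, 14, 11, 10, 8, 6]
Machines: 2
  J=24 → Machine 1 (load: 0+24=24)
  J=21 → Machine 2 (load: 0+21=21)
  J=21 → Machine 2 (load: 21+21=42)
  J=18 → Machine 1 (load: 24+18=42)
  J=14 → Machine 1 (load: 42+14=56)
  J=11 → Machine 2 (load: 42+11=53)
  J=10 → Machine 2 (load: 53+10=63)
  J=8 → Machine 1 (load: 56+8=64)
  J=6 → Machine 2 (load: 63+6=69)
Machine loads: [64, 69]
Makespan = max = 69 time units


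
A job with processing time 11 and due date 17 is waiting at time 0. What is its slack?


Slack = due - current_time - processing
= 17 - 0 - 11
= 6


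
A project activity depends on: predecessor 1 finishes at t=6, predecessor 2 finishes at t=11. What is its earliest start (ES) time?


ES = max of all predecessor completion times
Predecessors: [6, 11]
ES = max(6, 11)
= 11


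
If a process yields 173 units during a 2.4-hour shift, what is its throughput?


Throughput = units / time
= 173 / 2.4
= 72.1 units/hour
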